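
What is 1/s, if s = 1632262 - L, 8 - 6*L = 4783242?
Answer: 3/7288403 ≈ 4.1161e-7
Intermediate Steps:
L = -2391617/3 (L = 4/3 - ⅙*4783242 = 4/3 - 797207 = -2391617/3 ≈ -7.9721e+5)
s = 7288403/3 (s = 1632262 - 1*(-2391617/3) = 1632262 + 2391617/3 = 7288403/3 ≈ 2.4295e+6)
1/s = 1/(7288403/3) = 3/7288403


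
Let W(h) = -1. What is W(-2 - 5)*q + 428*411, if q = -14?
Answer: 175922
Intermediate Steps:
W(-2 - 5)*q + 428*411 = -1*(-14) + 428*411 = 14 + 175908 = 175922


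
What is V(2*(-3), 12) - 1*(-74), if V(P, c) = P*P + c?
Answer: 122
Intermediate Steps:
V(P, c) = c + P² (V(P, c) = P² + c = c + P²)
V(2*(-3), 12) - 1*(-74) = (12 + (2*(-3))²) - 1*(-74) = (12 + (-6)²) + 74 = (12 + 36) + 74 = 48 + 74 = 122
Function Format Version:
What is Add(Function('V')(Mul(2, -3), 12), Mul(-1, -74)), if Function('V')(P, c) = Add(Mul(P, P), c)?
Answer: 122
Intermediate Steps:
Function('V')(P, c) = Add(c, Pow(P, 2)) (Function('V')(P, c) = Add(Pow(P, 2), c) = Add(c, Pow(P, 2)))
Add(Function('V')(Mul(2, -3), 12), Mul(-1, -74)) = Add(Add(12, Pow(Mul(2, -3), 2)), Mul(-1, -74)) = Add(Add(12, Pow(-6, 2)), 74) = Add(Add(12, 36), 74) = Add(48, 74) = 122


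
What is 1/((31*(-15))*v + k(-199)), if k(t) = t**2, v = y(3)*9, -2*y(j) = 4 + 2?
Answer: 1/52156 ≈ 1.9173e-5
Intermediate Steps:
y(j) = -3 (y(j) = -(4 + 2)/2 = -1/2*6 = -3)
v = -27 (v = -3*9 = -27)
1/((31*(-15))*v + k(-199)) = 1/((31*(-15))*(-27) + (-199)**2) = 1/(-465*(-27) + 39601) = 1/(12555 + 39601) = 1/52156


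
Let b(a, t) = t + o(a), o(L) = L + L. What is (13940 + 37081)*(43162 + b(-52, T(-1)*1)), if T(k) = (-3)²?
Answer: 2197321407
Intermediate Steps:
T(k) = 9
o(L) = 2*L
b(a, t) = t + 2*a
(13940 + 37081)*(43162 + b(-52, T(-1)*1)) = (13940 + 37081)*(43162 + (9*1 + 2*(-52))) = 51021*(43162 + (9 - 104)) = 51021*(43162 - 95) = 51021*43067 = 2197321407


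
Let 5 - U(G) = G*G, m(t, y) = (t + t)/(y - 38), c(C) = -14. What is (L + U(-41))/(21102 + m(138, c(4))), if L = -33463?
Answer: -152269/91419 ≈ -1.6656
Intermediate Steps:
m(t, y) = 2*t/(-38 + y) (m(t, y) = (2*t)/(-38 + y) = 2*t/(-38 + y))
U(G) = 5 - G² (U(G) = 5 - G*G = 5 - G²)
(L + U(-41))/(21102 + m(138, c(4))) = (-33463 + (5 - 1*(-41)²))/(21102 + 2*138/(-38 - 14)) = (-33463 + (5 - 1*1681))/(21102 + 2*138/(-52)) = (-33463 + (5 - 1681))/(21102 + 2*138*(-1/52)) = (-33463 - 1676)/(21102 - 69/13) = -35139/274257/13 = -35139*13/274257 = -152269/91419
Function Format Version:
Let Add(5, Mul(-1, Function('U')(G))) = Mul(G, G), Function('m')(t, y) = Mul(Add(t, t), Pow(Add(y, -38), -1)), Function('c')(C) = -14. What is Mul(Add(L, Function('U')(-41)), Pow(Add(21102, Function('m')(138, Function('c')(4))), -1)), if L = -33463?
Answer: Rational(-152269, 91419) ≈ -1.6656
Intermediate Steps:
Function('m')(t, y) = Mul(2, t, Pow(Add(-38, y), -1)) (Function('m')(t, y) = Mul(Mul(2, t), Pow(Add(-38, y), -1)) = Mul(2, t, Pow(Add(-38, y), -1)))
Function('U')(G) = Add(5, Mul(-1, Pow(G, 2))) (Function('U')(G) = Add(5, Mul(-1, Mul(G, G))) = Add(5, Mul(-1, Pow(G, 2))))
Mul(Add(L, Function('U')(-41)), Pow(Add(21102, Function('m')(138, Function('c')(4))), -1)) = Mul(Add(-33463, Add(5, Mul(-1, Pow(-41, 2)))), Pow(Add(21102, Mul(2, 138, Pow(Add(-38, -14), -1))), -1)) = Mul(Add(-33463, Add(5, Mul(-1, 1681))), Pow(Add(21102, Mul(2, 138, Pow(-52, -1))), -1)) = Mul(Add(-33463, Add(5, -1681)), Pow(Add(21102, Mul(2, 138, Rational(-1, 52))), -1)) = Mul(Add(-33463, -1676), Pow(Add(21102, Rational(-69, 13)), -1)) = Mul(-35139, Pow(Rational(274257, 13), -1)) = Mul(-35139, Rational(13, 274257)) = Rational(-152269, 91419)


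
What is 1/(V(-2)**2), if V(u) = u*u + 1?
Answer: 1/25 ≈ 0.040000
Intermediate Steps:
V(u) = 1 + u**2 (V(u) = u**2 + 1 = 1 + u**2)
1/(V(-2)**2) = 1/((1 + (-2)**2)**2) = 1/((1 + 4)**2) = 1/(5**2) = 1/25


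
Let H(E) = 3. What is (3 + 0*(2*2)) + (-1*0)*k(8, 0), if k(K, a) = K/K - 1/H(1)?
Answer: 3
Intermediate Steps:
k(K, a) = ⅔ (k(K, a) = K/K - 1/3 = 1 - 1*⅓ = 1 - ⅓ = ⅔)
(3 + 0*(2*2)) + (-1*0)*k(8, 0) = (3 + 0*(2*2)) - 1*0*(⅔) = (3 + 0*4) + 0*(⅔) = (3 + 0) + 0 = 3 + 0 = 3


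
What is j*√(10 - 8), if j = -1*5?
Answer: -5*√2 ≈ -7.0711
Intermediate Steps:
j = -5
j*√(10 - 8) = -5*√(10 - 8) = -5*√2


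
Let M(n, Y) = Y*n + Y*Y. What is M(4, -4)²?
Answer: 0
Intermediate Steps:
M(n, Y) = Y² + Y*n (M(n, Y) = Y*n + Y² = Y² + Y*n)
M(4, -4)² = (-4*(-4 + 4))² = (-4*0)² = 0² = 0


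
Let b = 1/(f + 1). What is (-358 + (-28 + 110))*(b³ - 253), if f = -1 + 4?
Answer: 1117179/16 ≈ 69824.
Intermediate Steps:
f = 3
b = ¼ (b = 1/(3 + 1) = 1/4 = ¼ ≈ 0.25000)
(-358 + (-28 + 110))*(b³ - 253) = (-358 + (-28 + 110))*((¼)³ - 253) = (-358 + 82)*(1/64 - 253) = -276*(-16191/64) = 1117179/16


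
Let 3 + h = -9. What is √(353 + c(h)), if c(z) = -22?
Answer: √331 ≈ 18.193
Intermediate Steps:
h = -12 (h = -3 - 9 = -12)
√(353 + c(h)) = √(353 - 22) = √331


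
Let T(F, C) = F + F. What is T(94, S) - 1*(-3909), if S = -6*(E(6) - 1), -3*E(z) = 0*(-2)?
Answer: 4097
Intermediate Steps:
E(z) = 0 (E(z) = -0*(-2) = -⅓*0 = 0)
S = 6 (S = -6*(0 - 1) = -6*(-1) = 6)
T(F, C) = 2*F
T(94, S) - 1*(-3909) = 2*94 - 1*(-3909) = 188 + 3909 = 4097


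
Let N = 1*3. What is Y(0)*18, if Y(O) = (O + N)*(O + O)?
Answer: 0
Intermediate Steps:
N = 3
Y(O) = 2*O*(3 + O) (Y(O) = (O + 3)*(O + O) = (3 + O)*(2*O) = 2*O*(3 + O))
Y(0)*18 = (2*0*(3 + 0))*18 = (2*0*3)*18 = 0*18 = 0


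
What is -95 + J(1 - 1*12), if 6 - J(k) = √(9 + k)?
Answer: -89 - I*√2 ≈ -89.0 - 1.4142*I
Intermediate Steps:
J(k) = 6 - √(9 + k)
-95 + J(1 - 1*12) = -95 + (6 - √(9 + (1 - 1*12))) = -95 + (6 - √(9 + (1 - 12))) = -95 + (6 - √(9 - 11)) = -95 + (6 - √(-2)) = -95 + (6 - I*√2) = -89 - I*√2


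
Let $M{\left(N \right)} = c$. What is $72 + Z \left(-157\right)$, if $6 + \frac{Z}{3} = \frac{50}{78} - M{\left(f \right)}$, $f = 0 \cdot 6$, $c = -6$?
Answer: $- \frac{2989}{13} \approx -229.92$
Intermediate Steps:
$f = 0$
$M{\left(N \right)} = -6$
$Z = \frac{25}{13}$ ($Z = -18 + 3 \left(\frac{50}{78} - -6\right) = -18 + 3 \left(50 \cdot \frac{1}{78} + 6\right) = -18 + 3 \left(\frac{25}{39} + 6\right) = -18 + 3 \cdot \frac{259}{39} = -18 + \frac{259}{13} = \frac{25}{13} \approx 1.9231$)
$72 + Z \left(-157\right) = 72 + \frac{25}{13} \left(-157\right) = 72 - \frac{3925}{13} = - \frac{2989}{13}$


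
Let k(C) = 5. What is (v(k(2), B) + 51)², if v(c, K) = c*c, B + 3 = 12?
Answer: 5776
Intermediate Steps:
B = 9 (B = -3 + 12 = 9)
v(c, K) = c²
(v(k(2), B) + 51)² = (5² + 51)² = (25 + 51)² = 76² = 5776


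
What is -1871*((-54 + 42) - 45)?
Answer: 106647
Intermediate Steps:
-1871*((-54 + 42) - 45) = -1871*(-12 - 45) = -1871*(-57) = 106647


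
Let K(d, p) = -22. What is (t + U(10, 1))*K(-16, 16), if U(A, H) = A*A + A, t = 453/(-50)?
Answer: -55517/25 ≈ -2220.7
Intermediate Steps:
t = -453/50 (t = 453*(-1/50) = -453/50 ≈ -9.0600)
U(A, H) = A + A² (U(A, H) = A² + A = A + A²)
(t + U(10, 1))*K(-16, 16) = (-453/50 + 10*(1 + 10))*(-22) = (-453/50 + 10*11)*(-22) = (-453/50 + 110)*(-22) = (5047/50)*(-22) = -55517/25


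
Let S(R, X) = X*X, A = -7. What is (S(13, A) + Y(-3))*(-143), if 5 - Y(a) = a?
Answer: -8151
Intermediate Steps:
Y(a) = 5 - a
S(R, X) = X²
(S(13, A) + Y(-3))*(-143) = ((-7)² + (5 - 1*(-3)))*(-143) = (49 + (5 + 3))*(-143) = (49 + 8)*(-143) = 57*(-143) = -8151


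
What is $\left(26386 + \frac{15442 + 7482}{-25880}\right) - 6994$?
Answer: $\frac{125460509}{6470} \approx 19391.0$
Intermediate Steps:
$\left(26386 + \frac{15442 + 7482}{-25880}\right) - 6994 = \left(26386 + 22924 \left(- \frac{1}{25880}\right)\right) - 6994 = \left(26386 - \frac{5731}{6470}\right) - 6994 = \frac{170711689}{6470} - 6994 = \frac{125460509}{6470}$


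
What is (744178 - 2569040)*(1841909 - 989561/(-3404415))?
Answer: -11443022756418444152/3404415 ≈ -3.3612e+12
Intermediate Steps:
(744178 - 2569040)*(1841909 - 989561/(-3404415)) = -1824862*(1841909 - 989561*(-1/3404415)) = -1824862*(1841909 + 989561/3404415) = -1824862*6270623617796/3404415 = -11443022756418444152/3404415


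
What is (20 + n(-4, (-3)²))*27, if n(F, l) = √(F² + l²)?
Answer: 540 + 27*√97 ≈ 805.92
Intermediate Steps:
(20 + n(-4, (-3)²))*27 = (20 + √((-4)² + ((-3)²)²))*27 = (20 + √(16 + 9²))*27 = (20 + √(16 + 81))*27 = (20 + √97)*27 = 540 + 27*√97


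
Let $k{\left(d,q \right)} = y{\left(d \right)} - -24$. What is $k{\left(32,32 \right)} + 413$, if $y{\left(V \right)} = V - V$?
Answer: $437$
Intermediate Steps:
$y{\left(V \right)} = 0$
$k{\left(d,q \right)} = 24$ ($k{\left(d,q \right)} = 0 - -24 = 0 + 24 = 24$)
$k{\left(32,32 \right)} + 413 = 24 + 413 = 437$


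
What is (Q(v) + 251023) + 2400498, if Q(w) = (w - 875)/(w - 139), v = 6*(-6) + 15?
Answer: 13257633/5 ≈ 2.6515e+6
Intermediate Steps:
v = -21 (v = -36 + 15 = -21)
Q(w) = (-875 + w)/(-139 + w)
(Q(v) + 251023) + 2400498 = ((-875 - 21)/(-139 - 21) + 251023) + 2400498 = (-896/(-160) + 251023) + 2400498 = (-1/160*(-896) + 251023) + 2400498 = (28/5 + 251023) + 2400498 = 1255143/5 + 2400498 = 13257633/5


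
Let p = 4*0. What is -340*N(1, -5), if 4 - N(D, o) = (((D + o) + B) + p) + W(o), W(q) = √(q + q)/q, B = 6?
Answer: -680 - 68*I*√10 ≈ -680.0 - 215.03*I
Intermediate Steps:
p = 0
W(q) = √2/√q (W(q) = √(2*q)/q = (√2*√q)/q = √2/√q)
N(D, o) = -2 - D - o - √2/√o (N(D, o) = 4 - ((((D + o) + 6) + 0) + √2/√o) = 4 - (((6 + D + o) + 0) + √2/√o) = 4 - ((6 + D + o) + √2/√o) = 4 - (6 + D + o + √2/√o) = 4 + (-6 - D - o - √2/√o) = -2 - D - o - √2/√o)
-340*N(1, -5) = -340*(-2 - 1*1 - 1*(-5) - √2/√(-5)) = -340*(-2 - 1 + 5 - √2*(-I*√5/5)) = -340*(-2 - 1 + 5 + I*√10/5) = -340*(2 + I*√10/5) = -680 - 68*I*√10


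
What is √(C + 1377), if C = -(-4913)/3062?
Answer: √12925580794/3062 ≈ 37.130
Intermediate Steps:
C = 4913/3062 (C = -(-4913)/3062 = -1*(-4913/3062) = 4913/3062 ≈ 1.6045)
√(C + 1377) = √(4913/3062 + 1377) = √(4221287/3062) = √12925580794/3062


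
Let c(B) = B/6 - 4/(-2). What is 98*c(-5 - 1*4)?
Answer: 49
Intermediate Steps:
c(B) = 2 + B/6 (c(B) = B*(⅙) - 4*(-½) = B/6 + 2 = 2 + B/6)
98*c(-5 - 1*4) = 98*(2 + (-5 - 1*4)/6) = 98*(2 + (-5 - 4)/6) = 98*(2 + (⅙)*(-9)) = 98*(2 - 3/2) = 98*(½) = 49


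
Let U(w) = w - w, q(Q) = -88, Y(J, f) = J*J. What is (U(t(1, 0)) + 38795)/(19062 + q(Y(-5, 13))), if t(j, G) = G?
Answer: 38795/18974 ≈ 2.0446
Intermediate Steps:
Y(J, f) = J²
U(w) = 0
(U(t(1, 0)) + 38795)/(19062 + q(Y(-5, 13))) = (0 + 38795)/(19062 - 88) = 38795/18974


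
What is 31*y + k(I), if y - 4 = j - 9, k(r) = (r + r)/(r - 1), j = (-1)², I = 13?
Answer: -731/6 ≈ -121.83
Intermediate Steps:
j = 1
k(r) = 2*r/(-1 + r) (k(r) = (2*r)/(-1 + r) = 2*r/(-1 + r))
y = -4 (y = 4 + (1 - 9) = 4 - 8 = -4)
31*y + k(I) = 31*(-4) + 2*13/(-1 + 13) = -124 + 2*13/12 = -124 + 2*13*(1/12) = -124 + 13/6 = -731/6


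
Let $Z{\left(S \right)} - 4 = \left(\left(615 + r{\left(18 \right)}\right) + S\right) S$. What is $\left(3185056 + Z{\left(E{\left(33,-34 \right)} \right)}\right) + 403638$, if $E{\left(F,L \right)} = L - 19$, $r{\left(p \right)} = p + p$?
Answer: $3557004$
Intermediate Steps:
$r{\left(p \right)} = 2 p$
$E{\left(F,L \right)} = -19 + L$
$Z{\left(S \right)} = 4 + S \left(651 + S\right)$ ($Z{\left(S \right)} = 4 + \left(\left(615 + 2 \cdot 18\right) + S\right) S = 4 + \left(\left(615 + 36\right) + S\right) S = 4 + \left(651 + S\right) S = 4 + S \left(651 + S\right)$)
$\left(3185056 + Z{\left(E{\left(33,-34 \right)} \right)}\right) + 403638 = \left(3185056 + \left(4 + \left(-19 - 34\right)^{2} + 651 \left(-19 - 34\right)\right)\right) + 403638 = \left(3185056 + \left(4 + \left(-53\right)^{2} + 651 \left(-53\right)\right)\right) + 403638 = \left(3185056 + \left(4 + 2809 - 34503\right)\right) + 403638 = \left(3185056 - 31690\right) + 403638 = 3153366 + 403638 = 3557004$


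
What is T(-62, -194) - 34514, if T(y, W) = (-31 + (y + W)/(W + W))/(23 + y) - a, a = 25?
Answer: -43552698/1261 ≈ -34538.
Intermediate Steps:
T(y, W) = -25 + (-31 + (W + y)/(2*W))/(23 + y) (T(y, W) = (-31 + (y + W)/(W + W))/(23 + y) - 1*25 = (-31 + (W + y)/((2*W)))/(23 + y) - 25 = (-31 + (W + y)*(1/(2*W)))/(23 + y) - 25 = (-31 + (W + y)/(2*W))/(23 + y) - 25 = -25 + (-31 + (W + y)/(2*W))/(23 + y))
T(-62, -194) - 34514 = (1/2)*(-62 - 1211*(-194) - 50*(-194)*(-62))/(-194*(23 - 62)) - 34514 = (1/2)*(-1/194)*(-62 + 234934 - 601400)/(-39) - 34514 = (1/2)*(-1/194)*(-1/39)*(-366528) - 34514 = -30544/1261 - 34514 = -43552698/1261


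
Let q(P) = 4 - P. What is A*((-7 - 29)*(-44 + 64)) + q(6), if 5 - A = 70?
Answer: 46798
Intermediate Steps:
A = -65 (A = 5 - 1*70 = 5 - 70 = -65)
A*((-7 - 29)*(-44 + 64)) + q(6) = -65*(-7 - 29)*(-44 + 64) + (4 - 1*6) = -(-2340)*20 + (4 - 6) = -65*(-720) - 2 = 46800 - 2 = 46798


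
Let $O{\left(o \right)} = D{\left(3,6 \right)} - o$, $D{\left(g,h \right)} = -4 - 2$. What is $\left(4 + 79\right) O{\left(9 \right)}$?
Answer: $-1245$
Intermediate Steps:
$D{\left(g,h \right)} = -6$ ($D{\left(g,h \right)} = -4 - 2 = -6$)
$O{\left(o \right)} = -6 - o$
$\left(4 + 79\right) O{\left(9 \right)} = \left(4 + 79\right) \left(-6 - 9\right) = 83 \left(-6 - 9\right) = 83 \left(-15\right) = -1245$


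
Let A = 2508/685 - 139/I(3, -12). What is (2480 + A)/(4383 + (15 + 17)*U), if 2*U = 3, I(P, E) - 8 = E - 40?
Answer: 74952767/133550340 ≈ 0.56123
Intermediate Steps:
I(P, E) = -32 + E (I(P, E) = 8 + (E - 40) = 8 + (-40 + E) = -32 + E)
U = 3/2 (U = (½)*3 = 3/2 ≈ 1.5000)
A = 205567/30140 (A = 2508/685 - 139/(-32 - 12) = 2508*(1/685) - 139/(-44) = 2508/685 - 139*(-1/44) = 2508/685 + 139/44 = 205567/30140 ≈ 6.8204)
(2480 + A)/(4383 + (15 + 17)*U) = (2480 + 205567/30140)/(4383 + (15 + 17)*(3/2)) = 74952767/(30140*(4383 + 32*(3/2))) = 74952767/(30140*(4383 + 48)) = (74952767/30140)/4431 = (74952767/30140)*(1/4431) = 74952767/133550340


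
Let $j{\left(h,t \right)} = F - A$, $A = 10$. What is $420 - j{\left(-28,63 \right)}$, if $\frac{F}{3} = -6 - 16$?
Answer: $496$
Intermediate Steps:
$F = -66$ ($F = 3 \left(-6 - 16\right) = 3 \left(-22\right) = -66$)
$j{\left(h,t \right)} = -76$ ($j{\left(h,t \right)} = -66 - 10 = -76$)
$420 - j{\left(-28,63 \right)} = 420 - -76 = 420 + 76 = 496$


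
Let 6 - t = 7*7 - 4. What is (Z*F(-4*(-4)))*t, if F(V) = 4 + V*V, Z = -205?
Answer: 2078700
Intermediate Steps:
F(V) = 4 + V²
t = -39 (t = 6 - (7*7 - 4) = 6 - (49 - 4) = 6 - 1*45 = 6 - 45 = -39)
(Z*F(-4*(-4)))*t = -205*(4 + (-4*(-4))²)*(-39) = -205*(4 + 16²)*(-39) = -205*(4 + 256)*(-39) = -205*260*(-39) = -53300*(-39) = 2078700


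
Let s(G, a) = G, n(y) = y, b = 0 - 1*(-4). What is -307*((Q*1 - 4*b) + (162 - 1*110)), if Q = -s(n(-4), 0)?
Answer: -12280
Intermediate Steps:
b = 4 (b = 0 + 4 = 4)
Q = 4 (Q = -1*(-4) = 4)
-307*((Q*1 - 4*b) + (162 - 1*110)) = -307*((4*1 - 4*4) + (162 - 1*110)) = -307*((4 - 16) + (162 - 110)) = -307*(-12 + 52) = -307*40 = -12280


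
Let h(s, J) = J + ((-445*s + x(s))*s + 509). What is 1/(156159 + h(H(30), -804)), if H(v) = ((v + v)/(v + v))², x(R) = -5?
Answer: 1/155414 ≈ 6.4344e-6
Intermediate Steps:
H(v) = 1 (H(v) = ((2*v)/((2*v)))² = ((2*v)*(1/(2*v)))² = 1² = 1)
h(s, J) = 509 + J + s*(-5 - 445*s) (h(s, J) = J + ((-445*s - 5)*s + 509) = J + ((-5 - 445*s)*s + 509) = J + (s*(-5 - 445*s) + 509) = J + (509 + s*(-5 - 445*s)) = 509 + J + s*(-5 - 445*s))
1/(156159 + h(H(30), -804)) = 1/(156159 + (509 - 804 - 445*1² - 5*1)) = 1/(156159 + (509 - 804 - 445*1 - 5)) = 1/(156159 + (509 - 804 - 445 - 5)) = 1/(156159 - 745) = 1/155414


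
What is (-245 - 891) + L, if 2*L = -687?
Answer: -2959/2 ≈ -1479.5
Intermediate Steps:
L = -687/2 (L = (½)*(-687) = -687/2 ≈ -343.50)
(-245 - 891) + L = (-245 - 891) - 687/2 = -1136 - 687/2 = -2959/2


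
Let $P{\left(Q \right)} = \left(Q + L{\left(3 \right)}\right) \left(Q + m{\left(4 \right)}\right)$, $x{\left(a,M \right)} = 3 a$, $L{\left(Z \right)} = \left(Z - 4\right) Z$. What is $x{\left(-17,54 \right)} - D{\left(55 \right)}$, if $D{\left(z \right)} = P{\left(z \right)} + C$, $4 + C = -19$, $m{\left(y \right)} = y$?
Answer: $-3096$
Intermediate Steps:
$C = -23$ ($C = -4 - 19 = -23$)
$L{\left(Z \right)} = Z \left(-4 + Z\right)$ ($L{\left(Z \right)} = \left(-4 + Z\right) Z = Z \left(-4 + Z\right)$)
$P{\left(Q \right)} = \left(-3 + Q\right) \left(4 + Q\right)$ ($P{\left(Q \right)} = \left(Q + 3 \left(-4 + 3\right)\right) \left(Q + 4\right) = \left(Q + 3 \left(-1\right)\right) \left(4 + Q\right) = \left(Q - 3\right) \left(4 + Q\right) = \left(-3 + Q\right) \left(4 + Q\right)$)
$D{\left(z \right)} = -35 + z + z^{2}$ ($D{\left(z \right)} = \left(-12 + z + z^{2}\right) - 23 = -35 + z + z^{2}$)
$x{\left(-17,54 \right)} - D{\left(55 \right)} = 3 \left(-17\right) - \left(-35 + 55 + 55^{2}\right) = -51 - \left(-35 + 55 + 3025\right) = -51 - 3045 = -3096$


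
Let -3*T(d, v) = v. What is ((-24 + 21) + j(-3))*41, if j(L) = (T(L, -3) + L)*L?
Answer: 123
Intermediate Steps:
T(d, v) = -v/3
j(L) = L*(1 + L) (j(L) = (-⅓*(-3) + L)*L = (1 + L)*L = L*(1 + L))
((-24 + 21) + j(-3))*41 = ((-24 + 21) - 3*(1 - 3))*41 = (-3 - 3*(-2))*41 = (-3 + 6)*41 = 3*41 = 123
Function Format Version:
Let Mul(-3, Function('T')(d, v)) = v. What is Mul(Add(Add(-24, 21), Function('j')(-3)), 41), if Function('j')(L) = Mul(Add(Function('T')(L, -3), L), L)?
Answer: 123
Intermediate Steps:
Function('T')(d, v) = Mul(Rational(-1, 3), v)
Function('j')(L) = Mul(L, Add(1, L)) (Function('j')(L) = Mul(Add(Mul(Rational(-1, 3), -3), L), L) = Mul(Add(1, L), L) = Mul(L, Add(1, L)))
Mul(Add(Add(-24, 21), Function('j')(-3)), 41) = Mul(Add(Add(-24, 21), Mul(-3, Add(1, -3))), 41) = Mul(Add(-3, Mul(-3, -2)), 41) = Mul(Add(-3, 6), 41) = Mul(3, 41) = 123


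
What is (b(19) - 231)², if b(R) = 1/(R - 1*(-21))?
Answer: 85359121/1600 ≈ 53349.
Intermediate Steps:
b(R) = 1/(21 + R) (b(R) = 1/(R + 21) = 1/(21 + R))
(b(19) - 231)² = (1/(21 + 19) - 231)² = (1/40 - 231)² = (-9239/40)² = 85359121/1600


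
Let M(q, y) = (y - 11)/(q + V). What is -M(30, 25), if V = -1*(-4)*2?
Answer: -7/19 ≈ -0.36842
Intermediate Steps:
V = 8 (V = 4*2 = 8)
M(q, y) = (-11 + y)/(8 + q) (M(q, y) = (y - 11)/(q + 8) = (-11 + y)/(8 + q))
-M(30, 25) = -(-11 + 25)/(8 + 30) = -14/38 = -1*7/19 = -7/19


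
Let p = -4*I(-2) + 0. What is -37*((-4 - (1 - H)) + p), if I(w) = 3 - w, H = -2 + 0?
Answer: 999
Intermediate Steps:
H = -2
p = -20 (p = -4*(3 - 1*(-2)) + 0 = -4*(3 + 2) + 0 = -4*5 + 0 = -20 + 0 = -20)
-37*((-4 - (1 - H)) + p) = -37*((-4 - (1 - 1*(-2))) - 20) = -37*((-4 - (1 + 2)) - 20) = -37*((-4 - 1*3) - 20) = -37*((-4 - 3) - 20) = -37*(-7 - 20) = -37*(-27) = 999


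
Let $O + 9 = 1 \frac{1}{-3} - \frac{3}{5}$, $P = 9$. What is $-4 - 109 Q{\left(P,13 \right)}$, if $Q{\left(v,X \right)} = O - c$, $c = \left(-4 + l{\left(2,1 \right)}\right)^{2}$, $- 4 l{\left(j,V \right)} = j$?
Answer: $\frac{197159}{60} \approx 3286.0$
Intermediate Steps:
$O = - \frac{149}{15}$ ($O = -9 + \left(1 \frac{1}{-3} - \frac{3}{5}\right) = -9 + \left(1 \left(- \frac{1}{3}\right) - \frac{3}{5}\right) = -9 - \frac{14}{15} = - \frac{149}{15} \approx -9.9333$)
$l{\left(j,V \right)} = - \frac{j}{4}$
$c = \frac{81}{4}$ ($c = \left(-4 - \frac{1}{2}\right)^{2} = \left(- \frac{9}{2}\right)^{2} = \frac{81}{4} \approx 20.25$)
$Q{\left(v,X \right)} = - \frac{1811}{60}$ ($Q{\left(v,X \right)} = - \frac{149}{15} - \frac{81}{4} = - \frac{1811}{60}$)
$-4 - 109 Q{\left(P,13 \right)} = -4 - - \frac{197399}{60} = -4 + \frac{197399}{60} = \frac{197159}{60}$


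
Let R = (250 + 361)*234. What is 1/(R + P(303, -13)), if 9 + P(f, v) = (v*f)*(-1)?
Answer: 1/146904 ≈ 6.8072e-6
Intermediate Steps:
P(f, v) = -9 - f*v (P(f, v) = -9 + (v*f)*(-1) = -9 + (f*v)*(-1) = -9 - f*v)
R = 142974 (R = 611*234 = 142974)
1/(R + P(303, -13)) = 1/(142974 + (-9 - 1*303*(-13))) = 1/(142974 + (-9 + 3939)) = 1/(142974 + 3930) = 1/146904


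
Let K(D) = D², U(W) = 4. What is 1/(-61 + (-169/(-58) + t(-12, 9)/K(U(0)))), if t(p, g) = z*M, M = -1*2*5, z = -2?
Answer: -116/6593 ≈ -0.017594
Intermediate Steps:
M = -10 (M = -2*5 = -10)
t(p, g) = 20 (t(p, g) = -2*(-10) = 20)
1/(-61 + (-169/(-58) + t(-12, 9)/K(U(0)))) = 1/(-61 + (-169/(-58) + 20/(4²))) = 1/(-61 + (-169*(-1/58) + 20/16)) = 1/(-61 + (169/58 + 20*(1/16))) = 1/(-61 + (169/58 + 5/4)) = 1/(-61 + 483/116) = 1/(-6593/116) = -116/6593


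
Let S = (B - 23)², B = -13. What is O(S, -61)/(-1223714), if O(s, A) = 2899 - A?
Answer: -1480/611857 ≈ -0.0024189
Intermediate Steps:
S = 1296 (S = (-13 - 23)² = (-36)² = 1296)
O(S, -61)/(-1223714) = (2899 - 1*(-61))/(-1223714) = (2899 + 61)*(-1/1223714) = 2960*(-1/1223714) = -1480/611857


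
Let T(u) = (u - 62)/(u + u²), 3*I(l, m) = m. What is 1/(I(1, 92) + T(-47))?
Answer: 6486/198577 ≈ 0.032662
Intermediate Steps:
I(l, m) = m/3
T(u) = (-62 + u)/(u + u²)
1/(I(1, 92) + T(-47)) = 1/((⅓)*92 + (-62 - 47)/((-47)*(1 - 47))) = 1/(92/3 - 1/47*(-109)/(-46)) = 1/(92/3 - 1/47*(-1/46)*(-109)) = 1/(92/3 - 109/2162) = 1/(198577/6486) = 6486/198577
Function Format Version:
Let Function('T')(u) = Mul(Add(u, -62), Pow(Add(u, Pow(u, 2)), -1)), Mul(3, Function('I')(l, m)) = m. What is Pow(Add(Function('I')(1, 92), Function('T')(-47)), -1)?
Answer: Rational(6486, 198577) ≈ 0.032662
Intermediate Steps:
Function('I')(l, m) = Mul(Rational(1, 3), m)
Function('T')(u) = Mul(Pow(Add(u, Pow(u, 2)), -1), Add(-62, u)) (Function('T')(u) = Mul(Add(-62, u), Pow(Add(u, Pow(u, 2)), -1)) = Mul(Pow(Add(u, Pow(u, 2)), -1), Add(-62, u)))
Pow(Add(Function('I')(1, 92), Function('T')(-47)), -1) = Pow(Add(Mul(Rational(1, 3), 92), Mul(Pow(-47, -1), Pow(Add(1, -47), -1), Add(-62, -47))), -1) = Pow(Add(Rational(92, 3), Mul(Rational(-1, 47), Pow(-46, -1), -109)), -1) = Pow(Add(Rational(92, 3), Mul(Rational(-1, 47), Rational(-1, 46), -109)), -1) = Pow(Add(Rational(92, 3), Rational(-109, 2162)), -1) = Pow(Rational(198577, 6486), -1) = Rational(6486, 198577)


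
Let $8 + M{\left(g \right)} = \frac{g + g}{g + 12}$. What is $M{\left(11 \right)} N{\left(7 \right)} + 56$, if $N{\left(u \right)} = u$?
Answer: $\frac{154}{23} \approx 6.6956$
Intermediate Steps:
$M{\left(g \right)} = -8 + \frac{2 g}{12 + g}$ ($M{\left(g \right)} = -8 + \frac{g + g}{g + 12} = -8 + \frac{2 g}{12 + g}$)
$M{\left(11 \right)} N{\left(7 \right)} + 56 = \frac{6 \left(-16 - 11\right)}{12 + 11} \cdot 7 + 56 = \frac{6 \left(-16 - 11\right)}{23} \cdot 7 + 56 = 6 \cdot \frac{1}{23} \left(-27\right) 7 + 56 = \left(- \frac{162}{23}\right) 7 + 56 = - \frac{1134}{23} + 56 = \frac{154}{23}$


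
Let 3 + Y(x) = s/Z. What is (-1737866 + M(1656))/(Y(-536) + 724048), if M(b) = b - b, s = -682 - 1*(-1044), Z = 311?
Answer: -540476326/225178357 ≈ -2.4002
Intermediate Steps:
s = 362 (s = -682 + 1044 = 362)
M(b) = 0
Y(x) = -571/311 (Y(x) = -3 + 362/311 = -571/311)
(-1737866 + M(1656))/(Y(-536) + 724048) = (-1737866 + 0)/(-571/311 + 724048) = -1737866/225178357/311 = -1737866*311/225178357 = -540476326/225178357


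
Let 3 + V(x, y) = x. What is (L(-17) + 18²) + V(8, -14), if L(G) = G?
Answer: 312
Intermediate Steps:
V(x, y) = -3 + x
(L(-17) + 18²) + V(8, -14) = (-17 + 18²) + (-3 + 8) = (-17 + 324) + 5 = 307 + 5 = 312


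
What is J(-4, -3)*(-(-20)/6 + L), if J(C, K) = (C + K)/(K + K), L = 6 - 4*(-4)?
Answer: 266/9 ≈ 29.556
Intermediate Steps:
L = 22 (L = 6 + 16 = 22)
J(C, K) = (C + K)/(2*K) (J(C, K) = (C + K)/((2*K)) = (C + K)*(1/(2*K)) = (C + K)/(2*K))
J(-4, -3)*(-(-20)/6 + L) = ((1/2)*(-4 - 3)/(-3))*(-(-20)/6 + 22) = ((1/2)*(-1/3)*(-7))*(-(-20)/6 + 22) = 7*(-4*(-5/6) + 22)/6 = 7*(10/3 + 22)/6 = (7/6)*(76/3) = 266/9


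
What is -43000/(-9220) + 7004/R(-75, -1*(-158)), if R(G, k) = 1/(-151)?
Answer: -487553294/461 ≈ -1.0576e+6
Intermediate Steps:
R(G, k) = -1/151
-43000/(-9220) + 7004/R(-75, -1*(-158)) = -43000/(-9220) + 7004/(-1/151) = -43000*(-1/9220) + 7004*(-151) = 2150/461 - 1057604 = -487553294/461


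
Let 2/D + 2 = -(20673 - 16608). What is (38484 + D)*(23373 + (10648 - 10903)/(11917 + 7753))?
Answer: 7195698381274503/7999789 ≈ 8.9949e+8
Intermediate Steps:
D = -2/4067 (D = 2/(-2 - (20673 - 16608)) = 2/(-2 - 1*4065) = 2/(-2 - 4065) = 2/(-4067) = 2*(-1/4067) = -2/4067 ≈ -0.00049176)
(38484 + D)*(23373 + (10648 - 10903)/(11917 + 7753)) = (38484 - 2/4067)*(23373 + (10648 - 10903)/(11917 + 7753)) = 156514426*(23373 - 255/19670)/4067 = 156514426*(23373 - 255*1/19670)/4067 = 156514426*(23373 - 51/3934)/4067 = (156514426/4067)*(91949331/3934) = 7195698381274503/7999789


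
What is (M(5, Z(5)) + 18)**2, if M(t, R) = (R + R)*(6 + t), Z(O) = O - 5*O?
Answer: 178084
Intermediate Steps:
Z(O) = -4*O
M(t, R) = 2*R*(6 + t) (M(t, R) = (2*R)*(6 + t) = 2*R*(6 + t))
(M(5, Z(5)) + 18)**2 = (2*(-4*5)*(6 + 5) + 18)**2 = (2*(-20)*11 + 18)**2 = (-440 + 18)**2 = (-422)**2 = 178084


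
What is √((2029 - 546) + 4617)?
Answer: 10*√61 ≈ 78.103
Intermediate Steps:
√((2029 - 546) + 4617) = √(1483 + 4617) = √6100 = 10*√61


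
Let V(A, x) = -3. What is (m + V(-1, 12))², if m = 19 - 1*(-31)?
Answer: 2209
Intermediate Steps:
m = 50 (m = 19 + 31 = 50)
(m + V(-1, 12))² = (50 - 3)² = 47² = 2209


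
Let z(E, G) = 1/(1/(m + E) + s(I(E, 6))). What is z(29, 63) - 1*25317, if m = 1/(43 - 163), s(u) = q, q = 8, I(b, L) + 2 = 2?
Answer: -707657305/27952 ≈ -25317.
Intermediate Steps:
I(b, L) = 0 (I(b, L) = -2 + 2 = 0)
s(u) = 8
m = -1/120 (m = 1/(-120) = -1/120 ≈ -0.0083333)
z(E, G) = 1/(8 + 1/(-1/120 + E)) (z(E, G) = 1/(1/(-1/120 + E) + 8) = 1/(8 + 1/(-1/120 + E)))
z(29, 63) - 1*25317 = (-1 + 120*29)/(16*(7 + 60*29)) - 1*25317 = (-1 + 3480)/(16*(7 + 1740)) - 25317 = (1/16)*3479/1747 - 25317 = (1/16)*(1/1747)*3479 - 25317 = 3479/27952 - 25317 = -707657305/27952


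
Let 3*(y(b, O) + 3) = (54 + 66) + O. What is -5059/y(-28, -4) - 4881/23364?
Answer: -118372565/833316 ≈ -142.05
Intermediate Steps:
y(b, O) = 37 + O/3 (y(b, O) = -3 + ((54 + 66) + O)/3 = -3 + (120 + O)/3 = -3 + (40 + O/3) = 37 + O/3)
-5059/y(-28, -4) - 4881/23364 = -5059/(37 + (⅓)*(-4)) - 4881/23364 = -5059/(37 - 4/3) - 4881*1/23364 = -5059/107/3 - 1627/7788 = -5059*3/107 - 1627/7788 = -15177/107 - 1627/7788 = -118372565/833316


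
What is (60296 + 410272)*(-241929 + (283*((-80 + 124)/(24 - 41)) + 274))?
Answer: -1939016383416/17 ≈ -1.1406e+11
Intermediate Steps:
(60296 + 410272)*(-241929 + (283*((-80 + 124)/(24 - 41)) + 274)) = 470568*(-241929 + (283*(44/(-17)) + 274)) = 470568*(-241929 + (283*(44*(-1/17)) + 274)) = 470568*(-241929 + (283*(-44/17) + 274)) = 470568*(-241929 + (-12452/17 + 274)) = 470568*(-241929 - 7794/17) = 470568*(-4120587/17) = -1939016383416/17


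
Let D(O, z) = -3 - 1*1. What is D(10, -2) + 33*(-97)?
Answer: -3205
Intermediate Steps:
D(O, z) = -4 (D(O, z) = -3 - 1 = -4)
D(10, -2) + 33*(-97) = -4 + 33*(-97) = -4 - 3201 = -3205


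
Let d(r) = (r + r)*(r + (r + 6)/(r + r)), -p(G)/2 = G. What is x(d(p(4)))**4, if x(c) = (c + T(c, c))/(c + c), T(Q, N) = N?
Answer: 1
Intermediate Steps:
p(G) = -2*G
d(r) = 2*r*(r + (6 + r)/(2*r)) (d(r) = (2*r)*(r + (6 + r)/((2*r))) = (2*r)*(r + (6 + r)*(1/(2*r))) = (2*r)*(r + (6 + r)/(2*r)) = 2*r*(r + (6 + r)/(2*r)))
x(c) = 1 (x(c) = (c + c)/(c + c) = (2*c)/((2*c)) = (2*c)*(1/(2*c)) = 1)
x(d(p(4)))**4 = 1**4 = 1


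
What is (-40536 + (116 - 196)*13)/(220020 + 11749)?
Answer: -41576/231769 ≈ -0.17939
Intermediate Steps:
(-40536 + (116 - 196)*13)/(220020 + 11749) = (-40536 - 80*13)/231769 = (-40536 - 1040)*(1/231769) = -41576*1/231769 = -41576/231769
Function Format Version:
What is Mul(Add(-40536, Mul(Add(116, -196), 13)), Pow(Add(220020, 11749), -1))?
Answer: Rational(-41576, 231769) ≈ -0.17939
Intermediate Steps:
Mul(Add(-40536, Mul(Add(116, -196), 13)), Pow(Add(220020, 11749), -1)) = Mul(Add(-40536, Mul(-80, 13)), Pow(231769, -1)) = Mul(Add(-40536, -1040), Rational(1, 231769)) = Mul(-41576, Rational(1, 231769)) = Rational(-41576, 231769)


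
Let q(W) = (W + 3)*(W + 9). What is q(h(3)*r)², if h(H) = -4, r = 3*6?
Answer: 18896409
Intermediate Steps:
r = 18
q(W) = (3 + W)*(9 + W)
q(h(3)*r)² = (27 + (-4*18)² + 12*(-4*18))² = (27 + (-72)² + 12*(-72))² = (27 + 5184 - 864)² = 4347² = 18896409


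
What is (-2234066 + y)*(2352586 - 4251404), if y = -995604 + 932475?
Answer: 4361955215510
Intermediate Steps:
y = -63129
(-2234066 + y)*(2352586 - 4251404) = (-2234066 - 63129)*(2352586 - 4251404) = -2297195*(-1898818) = 4361955215510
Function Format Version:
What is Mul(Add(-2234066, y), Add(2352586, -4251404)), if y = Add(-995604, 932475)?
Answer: 4361955215510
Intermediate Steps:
y = -63129
Mul(Add(-2234066, y), Add(2352586, -4251404)) = Mul(Add(-2234066, -63129), Add(2352586, -4251404)) = Mul(-2297195, -1898818) = 4361955215510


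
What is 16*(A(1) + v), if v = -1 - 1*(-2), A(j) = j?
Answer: 32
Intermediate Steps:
v = 1 (v = -1 + 2 = 1)
16*(A(1) + v) = 16*(1 + 1) = 16*2 = 32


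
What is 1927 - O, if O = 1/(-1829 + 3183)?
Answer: 2609157/1354 ≈ 1927.0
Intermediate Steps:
O = 1/1354 ≈ 0.00073855
1927 - O = 1927 - 1*1/1354 = 1927 - 1/1354 = 2609157/1354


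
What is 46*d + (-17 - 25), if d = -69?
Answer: -3216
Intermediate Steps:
46*d + (-17 - 25) = 46*(-69) + (-17 - 25) = -3174 - 42 = -3216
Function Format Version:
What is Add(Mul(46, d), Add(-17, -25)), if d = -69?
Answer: -3216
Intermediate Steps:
Add(Mul(46, d), Add(-17, -25)) = Add(Mul(46, -69), Add(-17, -25)) = Add(-3174, -42) = -3216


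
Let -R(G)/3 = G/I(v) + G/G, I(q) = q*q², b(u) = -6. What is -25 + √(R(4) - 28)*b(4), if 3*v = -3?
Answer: -25 - 6*I*√19 ≈ -25.0 - 26.153*I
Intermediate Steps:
v = -1 (v = (⅓)*(-3) = -1)
I(q) = q³
R(G) = -3 + 3*G (R(G) = -3*(G/((-1)³) + G/G) = -3*(G/(-1) + 1) = -3*(G*(-1) + 1) = -3*(-G + 1) = -3*(1 - G) = -3 + 3*G)
-25 + √(R(4) - 28)*b(4) = -25 + √((-3 + 3*4) - 28)*(-6) = -25 + √((-3 + 12) - 28)*(-6) = -25 + √(9 - 28)*(-6) = -25 + √(-19)*(-6) = -25 + (I*√19)*(-6) = -25 - 6*I*√19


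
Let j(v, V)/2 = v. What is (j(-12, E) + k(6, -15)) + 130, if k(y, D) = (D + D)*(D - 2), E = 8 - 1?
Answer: 616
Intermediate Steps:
E = 7
j(v, V) = 2*v
k(y, D) = 2*D*(-2 + D) (k(y, D) = (2*D)*(-2 + D) = 2*D*(-2 + D))
(j(-12, E) + k(6, -15)) + 130 = (2*(-12) + 2*(-15)*(-2 - 15)) + 130 = (-24 + 2*(-15)*(-17)) + 130 = (-24 + 510) + 130 = 486 + 130 = 616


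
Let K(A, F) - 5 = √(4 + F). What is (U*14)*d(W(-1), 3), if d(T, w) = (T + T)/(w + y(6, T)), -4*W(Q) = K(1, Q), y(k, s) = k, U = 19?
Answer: -665/9 - 133*√3/9 ≈ -99.485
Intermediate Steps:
K(A, F) = 5 + √(4 + F)
W(Q) = -5/4 - √(4 + Q)/4 (W(Q) = -(5 + √(4 + Q))/4 = -5/4 - √(4 + Q)/4)
d(T, w) = 2*T/(6 + w) (d(T, w) = (T + T)/(w + 6) = (2*T)/(6 + w) = 2*T/(6 + w))
(U*14)*d(W(-1), 3) = (19*14)*(2*(-5/4 - √(4 - 1)/4)/(6 + 3)) = 266*(2*(-5/4 - √3/4)/9) = 266*(2*(-5/4 - √3/4)*(⅑)) = 266*(-5/18 - √3/18) = -665/9 - 133*√3/9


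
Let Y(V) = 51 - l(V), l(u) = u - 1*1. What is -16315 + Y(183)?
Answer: -16446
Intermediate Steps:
l(u) = -1 + u (l(u) = u - 1 = -1 + u)
Y(V) = 52 - V (Y(V) = 51 - (-1 + V) = 51 + (1 - V) = 52 - V)
-16315 + Y(183) = -16315 + (52 - 1*183) = -16315 + (52 - 183) = -16315 - 131 = -16446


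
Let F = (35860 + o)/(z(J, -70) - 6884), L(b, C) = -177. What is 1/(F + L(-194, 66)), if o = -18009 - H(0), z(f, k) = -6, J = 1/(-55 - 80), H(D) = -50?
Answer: -530/95187 ≈ -0.0055680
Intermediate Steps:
J = -1/135 (J = 1/(-135) = -1/135 ≈ -0.0074074)
o = -17959 (o = -18009 - 1*(-50) = -18009 + 50 = -17959)
F = -1377/530 (F = (35860 - 17959)/(-6 - 6884) = 17901/(-6890) = 17901*(-1/6890) = -1377/530 ≈ -2.5981)
1/(F + L(-194, 66)) = 1/(-1377/530 - 177) = 1/(-95187/530) = -530/95187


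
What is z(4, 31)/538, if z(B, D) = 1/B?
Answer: 1/2152 ≈ 0.00046468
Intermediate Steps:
z(4, 31)/538 = 1/(4*538) = (1/4)*(1/538) = 1/2152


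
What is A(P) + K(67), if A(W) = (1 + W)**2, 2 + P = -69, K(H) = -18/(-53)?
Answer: 259718/53 ≈ 4900.3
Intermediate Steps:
K(H) = 18/53 (K(H) = -18*(-1/53) = 18/53)
P = -71 (P = -2 - 69 = -71)
A(P) + K(67) = (1 - 71)**2 + 18/53 = (-70)**2 + 18/53 = 4900 + 18/53 = 259718/53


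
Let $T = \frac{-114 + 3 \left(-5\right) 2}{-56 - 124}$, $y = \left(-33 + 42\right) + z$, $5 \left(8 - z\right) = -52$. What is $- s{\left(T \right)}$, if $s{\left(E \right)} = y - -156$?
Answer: $- \frac{917}{5} \approx -183.4$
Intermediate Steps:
$z = \frac{92}{5}$ ($z = 8 - - \frac{52}{5} = 8 + \frac{52}{5} = \frac{92}{5} \approx 18.4$)
$y = \frac{137}{5}$ ($y = \left(-33 + 42\right) + \frac{92}{5} = 9 + \frac{92}{5} = \frac{137}{5} \approx 27.4$)
$T = \frac{4}{5}$ ($T = \frac{-114 - 30}{-180} = \left(-114 - 30\right) \left(- \frac{1}{180}\right) = \left(-144\right) \left(- \frac{1}{180}\right) = \frac{4}{5} \approx 0.8$)
$s{\left(E \right)} = \frac{917}{5}$ ($s{\left(E \right)} = \frac{137}{5} - -156 = \frac{137}{5} + 156 = \frac{917}{5}$)
$- s{\left(T \right)} = \left(-1\right) \frac{917}{5} = - \frac{917}{5}$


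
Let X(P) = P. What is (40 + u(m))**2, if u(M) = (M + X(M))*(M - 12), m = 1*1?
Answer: 324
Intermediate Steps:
m = 1
u(M) = 2*M*(-12 + M) (u(M) = (M + M)*(M - 12) = (2*M)*(-12 + M) = 2*M*(-12 + M))
(40 + u(m))**2 = (40 + 2*1*(-12 + 1))**2 = (40 + 2*1*(-11))**2 = (40 - 22)**2 = 18**2 = 324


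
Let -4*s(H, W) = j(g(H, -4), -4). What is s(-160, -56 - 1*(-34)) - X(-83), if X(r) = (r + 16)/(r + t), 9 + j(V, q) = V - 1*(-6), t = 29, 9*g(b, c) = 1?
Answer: -14/27 ≈ -0.51852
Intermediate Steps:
g(b, c) = ⅑ (g(b, c) = (⅑)*1 = ⅑)
j(V, q) = -3 + V (j(V, q) = -9 + (V - 1*(-6)) = -9 + (V + 6) = -9 + (6 + V) = -3 + V)
s(H, W) = 13/18 (s(H, W) = -(-3 + ⅑)/4 = -¼*(-26/9) = 13/18)
X(r) = (16 + r)/(29 + r) (X(r) = (r + 16)/(r + 29) = (16 + r)/(29 + r))
s(-160, -56 - 1*(-34)) - X(-83) = 13/18 - (16 - 83)/(29 - 83) = 13/18 - (-67)/(-54) = 13/18 - (-1)*(-67)/54 = 13/18 - 1*67/54 = 13/18 - 67/54 = -14/27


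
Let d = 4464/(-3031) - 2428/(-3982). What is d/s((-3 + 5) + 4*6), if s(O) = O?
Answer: -200315/6034721 ≈ -0.033194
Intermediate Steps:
d = -5208190/6034721 (d = 4464*(-1/3031) - 2428*(-1/3982) = -4464/3031 + 1214/1991 = -5208190/6034721 ≈ -0.86304)
d/s((-3 + 5) + 4*6) = -5208190/(6034721*((-3 + 5) + 4*6)) = -5208190/(6034721*(2 + 24)) = -5208190/6034721/26 = -5208190/6034721*1/26 = -200315/6034721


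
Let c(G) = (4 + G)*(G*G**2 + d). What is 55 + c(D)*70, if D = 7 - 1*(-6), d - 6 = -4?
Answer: 2616865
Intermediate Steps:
d = 2 (d = 6 - 4 = 2)
D = 13 (D = 7 + 6 = 13)
c(G) = (2 + G**3)*(4 + G) (c(G) = (4 + G)*(G*G**2 + 2) = (4 + G)*(G**3 + 2) = (4 + G)*(2 + G**3) = (2 + G**3)*(4 + G))
55 + c(D)*70 = 55 + (8 + 13**4 + 2*13 + 4*13**3)*70 = 55 + (8 + 28561 + 26 + 4*2197)*70 = 55 + (8 + 28561 + 26 + 8788)*70 = 55 + 37383*70 = 55 + 2616810 = 2616865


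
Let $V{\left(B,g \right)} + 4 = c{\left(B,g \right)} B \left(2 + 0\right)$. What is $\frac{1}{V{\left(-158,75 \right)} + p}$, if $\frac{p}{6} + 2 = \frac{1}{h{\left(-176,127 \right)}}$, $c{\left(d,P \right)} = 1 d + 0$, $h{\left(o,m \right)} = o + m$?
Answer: $\frac{49}{2445682} \approx 2.0035 \cdot 10^{-5}$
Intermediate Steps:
$h{\left(o,m \right)} = m + o$
$c{\left(d,P \right)} = d$ ($c{\left(d,P \right)} = d + 0 = d$)
$V{\left(B,g \right)} = -4 + 2 B^{2}$ ($V{\left(B,g \right)} = -4 + B B \left(2 + 0\right) = -4 + B^{2} \cdot 2 = -4 + 2 B^{2}$)
$p = - \frac{594}{49}$ ($p = -12 + \frac{6}{127 - 176} = -12 + \frac{6}{-49} = -12 + 6 \left(- \frac{1}{49}\right) = -12 - \frac{6}{49} = - \frac{594}{49} \approx -12.122$)
$\frac{1}{V{\left(-158,75 \right)} + p} = \frac{1}{\left(-4 + 2 \left(-158\right)^{2}\right) - \frac{594}{49}} = \frac{1}{\left(-4 + 2 \cdot 24964\right) - \frac{594}{49}} = \frac{1}{\left(-4 + 49928\right) - \frac{594}{49}} = \frac{1}{49924 - \frac{594}{49}} = \frac{1}{\frac{2445682}{49}} = \frac{49}{2445682}$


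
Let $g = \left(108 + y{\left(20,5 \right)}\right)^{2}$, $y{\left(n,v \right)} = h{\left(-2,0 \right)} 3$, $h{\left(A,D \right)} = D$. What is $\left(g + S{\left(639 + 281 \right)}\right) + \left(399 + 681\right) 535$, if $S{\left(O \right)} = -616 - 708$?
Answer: $588140$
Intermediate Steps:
$S{\left(O \right)} = -1324$ ($S{\left(O \right)} = -616 - 708 = -1324$)
$y{\left(n,v \right)} = 0$ ($y{\left(n,v \right)} = 0 \cdot 3 = 0$)
$g = 11664$ ($g = \left(108 + 0\right)^{2} = 108^{2} = 11664$)
$\left(g + S{\left(639 + 281 \right)}\right) + \left(399 + 681\right) 535 = \left(11664 - 1324\right) + \left(399 + 681\right) 535 = 10340 + 1080 \cdot 535 = 10340 + 577800 = 588140$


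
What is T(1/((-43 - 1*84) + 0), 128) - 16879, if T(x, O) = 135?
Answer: -16744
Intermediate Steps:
T(1/((-43 - 1*84) + 0), 128) - 16879 = 135 - 16879 = -16744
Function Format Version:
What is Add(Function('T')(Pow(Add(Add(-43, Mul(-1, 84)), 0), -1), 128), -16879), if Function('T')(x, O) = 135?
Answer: -16744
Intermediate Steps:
Add(Function('T')(Pow(Add(Add(-43, Mul(-1, 84)), 0), -1), 128), -16879) = Add(135, -16879) = -16744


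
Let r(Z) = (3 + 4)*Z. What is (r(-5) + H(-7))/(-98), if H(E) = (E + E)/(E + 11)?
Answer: 11/28 ≈ 0.39286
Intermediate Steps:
r(Z) = 7*Z
H(E) = 2*E/(11 + E) (H(E) = (2*E)/(11 + E) = 2*E/(11 + E))
(r(-5) + H(-7))/(-98) = (7*(-5) + 2*(-7)/(11 - 7))/(-98) = -(-35 + 2*(-7)/4)/98 = -(-35 + 2*(-7)*(¼))/98 = -(-35 - 7/2)/98 = -1/98*(-77/2) = 11/28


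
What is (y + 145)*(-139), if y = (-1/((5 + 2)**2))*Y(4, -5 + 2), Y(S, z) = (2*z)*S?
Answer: -990931/49 ≈ -20223.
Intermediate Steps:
Y(S, z) = 2*S*z
y = 24/49 (y = (-1/((5 + 2)**2))*(2*4*(-5 + 2)) = (-1/(7**2))*(2*4*(-3)) = -1/49*(-24) = 24/49 ≈ 0.48980)
(y + 145)*(-139) = (24/49 + 145)*(-139) = (7129/49)*(-139) = -990931/49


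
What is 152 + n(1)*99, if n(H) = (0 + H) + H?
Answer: 350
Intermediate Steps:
n(H) = 2*H (n(H) = H + H = 2*H)
152 + n(1)*99 = 152 + (2*1)*99 = 152 + 2*99 = 152 + 198 = 350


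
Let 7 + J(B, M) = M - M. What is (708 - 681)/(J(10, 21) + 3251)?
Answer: 27/3244 ≈ 0.0083231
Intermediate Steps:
J(B, M) = -7 (J(B, M) = -7 + (M - M) = -7 + 0 = -7)
(708 - 681)/(J(10, 21) + 3251) = (708 - 681)/(-7 + 3251) = 27/3244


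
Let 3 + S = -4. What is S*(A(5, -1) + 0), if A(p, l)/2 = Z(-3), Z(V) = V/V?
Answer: -14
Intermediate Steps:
Z(V) = 1
A(p, l) = 2 (A(p, l) = 2*1 = 2)
S = -7 (S = -3 - 4 = -7)
S*(A(5, -1) + 0) = -7*(2 + 0) = -7*2 = -14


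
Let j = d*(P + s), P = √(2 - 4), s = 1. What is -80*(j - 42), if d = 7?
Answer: 2800 - 560*I*√2 ≈ 2800.0 - 791.96*I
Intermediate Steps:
P = I*√2 (P = √(-2) = I*√2 ≈ 1.4142*I)
j = 7 + 7*I*√2 (j = 7*(I*√2 + 1) = 7*(1 + I*√2) = 7 + 7*I*√2 ≈ 7.0 + 9.8995*I)
-80*(j - 42) = -80*((7 + 7*I*√2) - 42) = -80*(-35 + 7*I*√2) = 2800 - 560*I*√2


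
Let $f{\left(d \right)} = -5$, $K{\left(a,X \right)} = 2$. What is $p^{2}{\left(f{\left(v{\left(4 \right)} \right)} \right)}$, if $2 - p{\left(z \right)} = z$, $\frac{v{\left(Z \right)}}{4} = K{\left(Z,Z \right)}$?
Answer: $49$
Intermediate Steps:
$v{\left(Z \right)} = 8$ ($v{\left(Z \right)} = 4 \cdot 2 = 8$)
$p{\left(z \right)} = 2 - z$
$p^{2}{\left(f{\left(v{\left(4 \right)} \right)} \right)} = \left(2 - -5\right)^{2} = \left(2 + 5\right)^{2} = 7^{2} = 49$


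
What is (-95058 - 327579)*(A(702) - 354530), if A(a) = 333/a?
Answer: 3895769673337/26 ≈ 1.4984e+11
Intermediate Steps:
(-95058 - 327579)*(A(702) - 354530) = (-95058 - 327579)*(333/702 - 354530) = -422637*(333*(1/702) - 354530) = -422637*(37/78 - 354530) = -422637*(-27653303/78) = 3895769673337/26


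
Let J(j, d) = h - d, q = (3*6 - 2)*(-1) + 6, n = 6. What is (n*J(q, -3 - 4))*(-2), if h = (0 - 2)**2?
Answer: -132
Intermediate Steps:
h = 4 (h = (-2)**2 = 4)
q = -10 (q = (18 - 2)*(-1) + 6 = 16*(-1) + 6 = -16 + 6 = -10)
J(j, d) = 4 - d
(n*J(q, -3 - 4))*(-2) = (6*(4 - (-3 - 4)))*(-2) = (6*(4 - 1*(-7)))*(-2) = (6*(4 + 7))*(-2) = (6*11)*(-2) = 66*(-2) = -132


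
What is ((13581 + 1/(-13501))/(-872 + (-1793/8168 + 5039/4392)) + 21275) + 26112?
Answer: 1249092126661154647/26368059478421 ≈ 47371.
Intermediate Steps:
((13581 + 1/(-13501))/(-872 + (-1793/8168 + 5039/4392)) + 21275) + 26112 = ((13581 - 1/13501)/(-872 + (-1793*1/8168 + 5039*(1/4392))) + 21275) + 26112 = (183357080/(13501*(-872 + (-1793/8168 + 5039/4392))) + 21275) + 26112 = (183357080/(13501*(-872 + 2080231/2242116)) + 21275) + 26112 = (183357080/(13501*(-1953044921/2242116)) + 21275) + 26112 = ((183357080/13501)*(-2242116/1953044921) + 21275) + 26112 = (-411107842781280/26368059478421 + 21275) + 26112 = 560569357560625495/26368059478421 + 26112 = 1249092126661154647/26368059478421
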